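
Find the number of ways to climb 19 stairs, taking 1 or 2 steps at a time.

Let f(n) be the number of climbs. Removing the last move (1 or 2 steps) gives f(n) = f(n-1) + f(n-2); base cases f(1)=1, f(2)=2.
Building up term by term: f(1)=1, f(2)=2, f(3)=3, f(4)=5, f(5)=8, f(6)=13, f(7)=21, f(8)=34, f(9)=55, f(10)=89, f(11)=144, f(12)=233, f(13)=377, f(14)=610, f(15)=987, f(16)=1597, f(17)=2584, f(18)=4181, f(19)=6765.

Final answer: 6765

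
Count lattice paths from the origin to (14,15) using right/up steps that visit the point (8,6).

Paths (0,0)->(8,6): C(14,6) = 3003.
Paths (8,6)->(14,15): C(15,9) = 5005.
By multiplication principle: 3003 x 5005.

Final answer: 15030015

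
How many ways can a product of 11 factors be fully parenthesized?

This is a standard Catalan-number count: the answer is C_n. Here n = 11 - 1 = 10.
Using C_0 = 1 and C_(k+1) = C_k x 2(2k+1)/(k+2), build up term by term: C_1=1, C_2=2, C_3=5, C_4=14, C_5=42, C_6=132, C_7=429, C_8=1430, C_9=4862, C_10=16796.

Final answer: C_{10} = 16796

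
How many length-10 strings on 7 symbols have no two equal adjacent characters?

First character: 7 choices. Each subsequent: 6 choices (must differ from the previous one).
Total: 7 x 6^9.

Final answer: 7 x 6^{9} = 70543872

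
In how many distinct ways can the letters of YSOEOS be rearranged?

Letters (E:1, O:2, S:2, Y:1). Total letters: 6.
Permutations = 6!/(2! x 2!).

Final answer: 180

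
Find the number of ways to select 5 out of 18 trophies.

C(18,5) = 18!/(5! x (18-5)!).

Final answer: C(18,5) = 8568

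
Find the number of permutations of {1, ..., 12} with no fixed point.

D(n) = (n-1)(D(n-1) + D(n-2)), D(0)=1, D(1)=0.
Building up: D(2)=1, D(3)=2, D(4)=9, D(5)=44, D(6)=265, D(7)=1854, D(8)=14833, D(9)=133496, D(10)=1334961, D(11)=14684570.
D(12) = 11 x (D(11) + D(10)) = 11 x (14684570 + 1334961).

Final answer: D(12) = 176214841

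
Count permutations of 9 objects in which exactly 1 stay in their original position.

Choose which 1 elements are fixed: C(9,1) = 9.
Derange the remaining 8 using D(j) = (j-1)(D(j-1) + D(j-2)), D(0)=1, D(1)=0: D(2)=1, D(3)=2, D(4)=9, D(5)=44, D(6)=265, D(7)=1854, D(8)=14833.
Total: 9 x 14833.

Final answer: C(9,1) D(8) = 133497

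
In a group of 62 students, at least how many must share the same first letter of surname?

There are 26 possible values for first letter of surname. With 62 students and 26 categories, by pigeonhole: ceiling(62/26).

Final answer: 3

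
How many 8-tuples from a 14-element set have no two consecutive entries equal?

Let g(n) count such strings. g(1) = 14, and each valid string of length n-1 extends in 13 ways (any symbol but the last), so g(n) = 13 g(n-1).
Total: g(8) = 14 x 13^7.

Final answer: 14 x 13^{7} = 878479238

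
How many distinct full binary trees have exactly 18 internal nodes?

This is counted by the nth Catalan number C_n. Here n = 18.
C_n = C(2n,n)/(n+1), so C_{18} = C(36,18)/19 = 9075135300/19.

Final answer: C_{18} = 477638700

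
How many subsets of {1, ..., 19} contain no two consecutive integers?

Condition on whether n belongs to the subset: if not, any valid subset of {1, ..., n-1} works (a(n-1)); if so, n-1 is excluded and the rest is a valid subset of {1, ..., n-2} (a(n-2)). Hence a(n) = a(n-1) + a(n-2), a(1)=2, a(2)=3.
Building up term by term: a(1)=2, a(2)=3, a(3)=5, a(4)=8, a(5)=13, a(6)=21, a(7)=34, a(8)=55, a(9)=89, a(10)=144, a(11)=233, a(12)=377, a(13)=610, a(14)=987, a(15)=1597, a(16)=2584, a(17)=4181, a(18)=6765, a(19)=10946.

Final answer: 10946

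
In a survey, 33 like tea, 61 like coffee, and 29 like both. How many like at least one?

|A union B| = |A| + |B| - |A intersect B| = 33 + 61 - 29.

Final answer: 65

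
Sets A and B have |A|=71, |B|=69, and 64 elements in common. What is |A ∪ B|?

|A union B| = |A| + |B| - |A intersect B| = 71 + 69 - 64.

Final answer: 76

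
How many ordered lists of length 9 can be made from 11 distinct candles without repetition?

P(11,9) = 11!/(11-9)! = 11!/2!.

Final answer: P(11,9) = 19958400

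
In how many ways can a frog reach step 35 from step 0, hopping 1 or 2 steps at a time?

Condition on the final move: it is a 1-step (f(n-1) ways to get there) or a 2-step (f(n-2) ways), so f(n) = f(n-1) + f(n-2), with f(1)=1, f(2)=2.
Computing successive values: f(1)=1, f(2)=2, f(3)=3, f(4)=5, f(5)=8, f(6)=13, f(7)=21, f(8)=34, f(9)=55, f(10)=89, f(11)=144, f(12)=233, f(13)=377, f(14)=610, f(15)=987, f(16)=1597, f(17)=2584, f(18)=4181, f(19)=6765, f(20)=10946, f(21)=17711, f(22)=28657, f(23)=46368, f(24)=75025, f(25)=121393, f(26)=196418, f(27)=317811, f(28)=514229, f(29)=832040, f(30)=1346269, f(31)=2178309, f(32)=3524578, f(33)=5702887, f(34)=9227465, f(35)=14930352.

Final answer: 14930352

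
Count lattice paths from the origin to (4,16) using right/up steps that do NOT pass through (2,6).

Total paths to (4,16): C(20,16) = 4845.
Paths through (2,6): C(8,6) x C(12,10) = 1848.
Avoiding (2,6): 4845 - 1848.

Final answer: 2997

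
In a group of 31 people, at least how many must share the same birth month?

There are 12 possible values for birth month. With 31 people and 12 categories, by pigeonhole: ceiling(31/12).

Final answer: 3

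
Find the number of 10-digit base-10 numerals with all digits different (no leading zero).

First digit: 9 (nonzero). Second: 9 (not first). Third: 8, etc.
Total: 9 x 9 x 8 x 7 x 6 x 5 x 4 x 3 x 2 x 1.

Final answer: 3265920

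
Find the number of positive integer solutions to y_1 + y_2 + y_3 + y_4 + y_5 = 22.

Substitute y'_i = y_i - 1 (so y'_i >= 0). Then sum y'_i = 22 - 5 = 17.
Stars and bars: C(17+5-1, 5-1) = C(21,4).

Final answer: C(21,4) = 5985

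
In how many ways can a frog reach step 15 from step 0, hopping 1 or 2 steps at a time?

Condition on the final move: it is a 1-step (f(n-1) ways to get there) or a 2-step (f(n-2) ways), so f(n) = f(n-1) + f(n-2), with f(1)=1, f(2)=2.
Computing successive values: f(1)=1, f(2)=2, f(3)=3, f(4)=5, f(5)=8, f(6)=13, f(7)=21, f(8)=34, f(9)=55, f(10)=89, f(11)=144, f(12)=233, f(13)=377, f(14)=610, f(15)=987.

Final answer: 987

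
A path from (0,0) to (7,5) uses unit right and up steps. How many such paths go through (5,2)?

Paths (0,0)->(5,2): C(7,2) = 21.
Paths (5,2)->(7,5): C(5,3) = 10.
By multiplication principle: 21 x 10.

Final answer: 210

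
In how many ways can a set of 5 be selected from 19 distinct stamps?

C(19,5) = 19!/(5! x (19-5)!).

Final answer: C(19,5) = 11628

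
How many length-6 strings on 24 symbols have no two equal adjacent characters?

Let g(n) count such strings. g(1) = 24, and each valid string of length n-1 extends in 23 ways (any symbol but the last), so g(n) = 23 g(n-1).
Total: g(6) = 24 x 23^5.

Final answer: 24 x 23^{5} = 154472232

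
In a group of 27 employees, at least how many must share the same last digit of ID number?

There are 10 possible values for last digit of ID number. With 27 employees and 10 categories, by pigeonhole: ceiling(27/10).

Final answer: 3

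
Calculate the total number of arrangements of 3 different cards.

The number of ways to arrange 3 distinct objects is 3!.

Final answer: 3! = 6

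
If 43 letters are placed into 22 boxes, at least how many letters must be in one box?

By the pigeonhole principle: ceiling(43/22).

Final answer: 2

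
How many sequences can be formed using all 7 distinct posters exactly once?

The number of ways to arrange 7 distinct objects is 7!.

Final answer: 7! = 5040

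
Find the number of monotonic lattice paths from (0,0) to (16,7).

Each path has 16 right steps and 7 up steps in some order (23 steps total).
Choose which 7 of the 23 steps are up: C(23,7).

Final answer: C(23,7) = 245157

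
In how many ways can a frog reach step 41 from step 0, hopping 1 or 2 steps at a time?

Let f(n) be the number of climbs. Removing the last move (1 or 2 steps) gives f(n) = f(n-1) + f(n-2); base cases f(1)=1, f(2)=2.
Iterating the recurrence: f(1)=1, f(2)=2, f(3)=3, f(4)=5, f(5)=8, f(6)=13, f(7)=21, f(8)=34, f(9)=55, f(10)=89, f(11)=144, f(12)=233, f(13)=377, f(14)=610, f(15)=987, f(16)=1597, f(17)=2584, f(18)=4181, f(19)=6765, f(20)=10946, f(21)=17711, f(22)=28657, f(23)=46368, f(24)=75025, f(25)=121393, f(26)=196418, f(27)=317811, f(28)=514229, f(29)=832040, f(30)=1346269, f(31)=2178309, f(32)=3524578, f(33)=5702887, f(34)=9227465, f(35)=14930352, f(36)=24157817, f(37)=39088169, f(38)=63245986, f(39)=102334155, f(40)=165580141, f(41)=267914296.

Final answer: 267914296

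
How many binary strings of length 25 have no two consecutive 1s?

A valid string ends in 0 (append to any length-(n-1) valid string) or in 01 (append to any length-(n-2) valid string), so a(n) = a(n-1) + a(n-2) with a(1)=2, a(2)=3.
Building up term by term: a(1)=2, a(2)=3, a(3)=5, a(4)=8, a(5)=13, a(6)=21, a(7)=34, a(8)=55, a(9)=89, a(10)=144, a(11)=233, a(12)=377, a(13)=610, a(14)=987, a(15)=1597, a(16)=2584, a(17)=4181, a(18)=6765, a(19)=10946, a(20)=17711, a(21)=28657, a(22)=46368, a(23)=75025, a(24)=121393, a(25)=196418.

Final answer: 196418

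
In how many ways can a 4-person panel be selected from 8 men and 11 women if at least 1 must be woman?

Sum over valid woman counts:
C(11,1)C(8,3) = 616
C(11,2)C(8,2) = 1540
C(11,3)C(8,1) = 1320
C(11,4)C(8,0) = 330
Total: 616 + 1540 + 1320 + 330.

Final answer: 3806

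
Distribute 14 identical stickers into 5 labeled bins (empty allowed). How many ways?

Stars and bars: C(n+k-1, k-1) = C(18,4).

Final answer: C(18,4) = 3060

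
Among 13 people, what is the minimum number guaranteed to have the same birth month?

There are 12 possible values for birth month. With 13 people and 12 categories, by pigeonhole: ceiling(13/12).

Final answer: 2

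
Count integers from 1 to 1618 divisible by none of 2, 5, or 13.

|div by 2|=809, |div by 5|=323, |div by 13|=124.
|div by 2&5|=161, |div by 2&13|=62, |div by 5&13|=24, |div by all|=12.
By inclusion-exclusion, divisible by at least one: 809+323+124-161-62-24+12 = 1021.
Not divisible by any: 1618 - 1021.

Final answer: 597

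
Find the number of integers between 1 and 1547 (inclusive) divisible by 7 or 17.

Multiples of 7: 221. Multiples of 17: 91. Of both (lcm=119): 13.
By inclusion-exclusion: 221 + 91 - 13.

Final answer: 299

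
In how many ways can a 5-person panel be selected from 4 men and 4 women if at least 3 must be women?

Sum over valid woman counts:
C(4,3)C(4,2) = 24
C(4,4)C(4,1) = 4
Total: 24 + 4.

Final answer: 28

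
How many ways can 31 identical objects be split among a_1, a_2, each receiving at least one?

Substitute a'_i = a_i - 1 (so a'_i >= 0). Then sum a'_i = 31 - 2 = 29.
Stars and bars: C(29+2-1, 2-1) = C(30,1).

Final answer: C(30,1) = 30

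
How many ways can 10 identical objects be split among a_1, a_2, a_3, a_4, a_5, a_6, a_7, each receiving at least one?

Substitute a'_i = a_i - 1 (so a'_i >= 0). Then sum a'_i = 10 - 7 = 3.
Stars and bars: C(3+7-1, 7-1) = C(9,6).

Final answer: C(9,6) = 84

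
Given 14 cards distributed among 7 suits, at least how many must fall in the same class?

By pigeonhole with 14 objects and 7 categories: ceiling(14/7).

Final answer: 2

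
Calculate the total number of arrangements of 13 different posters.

The number of ways to arrange 13 distinct objects is 13!.

Final answer: 13! = 6227020800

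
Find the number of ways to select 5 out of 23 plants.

C(23,5) = 23!/(5! x 18!).

Final answer: \binom{23}{5} = 33649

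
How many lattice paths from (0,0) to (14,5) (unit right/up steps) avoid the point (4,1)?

Total paths to (14,5): C(19,5) = 11628.
Paths through (4,1): C(5,1) x C(14,4) = 5005.
Avoiding (4,1): 11628 - 5005.

Final answer: 6623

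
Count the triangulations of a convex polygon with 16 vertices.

The structures are counted by the Catalan number C_n. Here n = 16 - 2 = 14.
C_n = (2n)!/(n!(n+1)!), so C_{14} = 28!/(14! x 15!) = C(28,14)/15 = 40116600/15.

Final answer: C_{14} = 2674440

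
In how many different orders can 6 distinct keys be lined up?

The number of ways to arrange 6 distinct objects is 6!.

Final answer: 6! = 720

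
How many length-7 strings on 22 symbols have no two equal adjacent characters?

First character: 22 choices. Each subsequent: 21 choices (must differ from the previous one).
Total: 22 x 21^6.

Final answer: 22 x 21^{6} = 1886854662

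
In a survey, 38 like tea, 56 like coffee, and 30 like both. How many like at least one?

|A union B| = |A| + |B| - |A intersect B| = 38 + 56 - 30.

Final answer: 64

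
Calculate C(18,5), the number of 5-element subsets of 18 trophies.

C(18,5) = 18!/(5! x 13!).

Final answer: \binom{18}{5} = 8568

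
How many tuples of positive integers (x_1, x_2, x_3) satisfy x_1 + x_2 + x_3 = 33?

Substitute x'_i = x_i - 1 (so x'_i >= 0). Then sum x'_i = 33 - 3 = 30.
Stars and bars: C(30+3-1, 3-1) = C(32,2).

Final answer: C(32,2) = 496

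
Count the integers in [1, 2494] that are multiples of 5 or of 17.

Multiples of 5: 498. Multiples of 17: 146. Of both (lcm=85): 29.
By inclusion-exclusion: 498 + 146 - 29.

Final answer: 615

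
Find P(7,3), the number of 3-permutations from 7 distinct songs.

P(7,3) = 7!/(7-3)! = 7!/4!.

Final answer: P(7,3) = 210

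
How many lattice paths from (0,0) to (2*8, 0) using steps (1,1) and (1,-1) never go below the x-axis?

Total monotonic paths to (8,8): C(16,8) = 12870.
Reflecting each bad path at its first crossing gives a bijection with paths to (7,9): C(16,9) = 11440.
Valid Dyck paths: 12870 - 11440.
(These counts are the Catalan numbers.)

Final answer: C_{8} = 1430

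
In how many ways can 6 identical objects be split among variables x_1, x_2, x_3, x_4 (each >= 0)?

Stars and bars with 6 stars and 3 bars:
C(6+4-1, 4-1) = C(9,3).

Final answer: C(9,3) = 84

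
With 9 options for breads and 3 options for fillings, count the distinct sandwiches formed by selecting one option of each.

By the multiplication principle: 9 x 3.

Final answer: 27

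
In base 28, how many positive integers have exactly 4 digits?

In base 28, the leading digit has 27 choices (1..27); each of the remaining 3 digits has 28 choices.
Total: 27 x 28^3.

Final answer: 592704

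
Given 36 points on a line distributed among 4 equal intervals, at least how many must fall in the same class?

By pigeonhole with 36 objects and 4 categories: ceiling(36/4).

Final answer: 9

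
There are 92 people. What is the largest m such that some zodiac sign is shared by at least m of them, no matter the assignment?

There are 12 possible values for zodiac sign. With 92 people and 12 categories, by pigeonhole: ceiling(92/12).

Final answer: 8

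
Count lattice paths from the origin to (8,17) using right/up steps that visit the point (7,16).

Paths (0,0)->(7,16): C(23,16) = 245157.
Paths (7,16)->(8,17): C(2,1) = 2.
By multiplication principle: 245157 x 2.

Final answer: 490314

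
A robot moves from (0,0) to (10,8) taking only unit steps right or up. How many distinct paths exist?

Each path has 10 right steps and 8 up steps in some order (18 steps total).
Choose which 8 of the 18 steps are up: C(18,8).

Final answer: C(18,8) = 43758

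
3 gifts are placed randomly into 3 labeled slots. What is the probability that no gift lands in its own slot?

D(n) = (n-1)(D(n-1) + D(n-2)), D(0)=1, D(1)=0.
Building up: D(2)=1, D(3)=2.
Total arrangements: 3! = 6.
Probability = D(3)/3! = 1/3.

Final answer: D(3)/3! = 2/6 = 0.333333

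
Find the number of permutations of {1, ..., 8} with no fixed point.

Derangements satisfy D(n) = (n-1)(D(n-1) + D(n-2)), starting from D(0)=1, D(1)=0.
Building up: D(2)=1, D(3)=2, D(4)=9, D(5)=44, D(6)=265, D(7)=1854.
D(8) = 7 x (D(7) + D(6)) = 7 x (1854 + 265).

Final answer: D(8) = 14833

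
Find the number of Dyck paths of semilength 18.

Total monotonic paths to (18,18): C(36,18) = 9075135300.
Reflecting each bad path at its first crossing gives a bijection with paths to (17,19): C(36,19) = 8597496600.
Valid Dyck paths: 9075135300 - 8597496600.
(Equivalently, C_{18} = C(36,18)/19 = 9075135300/19.)

Final answer: C_{18} = 477638700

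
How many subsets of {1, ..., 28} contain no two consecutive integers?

Let a(n) count such subsets of {1, ..., n}. Either n is excluded (a(n-1) ways) or n is included, forcing n-1 out (a(n-2) ways), so a(n) = a(n-1) + a(n-2) with a(1)=2, a(2)=3.
Iterating the recurrence: a(1)=2, a(2)=3, a(3)=5, a(4)=8, a(5)=13, a(6)=21, a(7)=34, a(8)=55, a(9)=89, a(10)=144, a(11)=233, a(12)=377, a(13)=610, a(14)=987, a(15)=1597, a(16)=2584, a(17)=4181, a(18)=6765, a(19)=10946, a(20)=17711, a(21)=28657, a(22)=46368, a(23)=75025, a(24)=121393, a(25)=196418, a(26)=317811, a(27)=514229, a(28)=832040.

Final answer: 832040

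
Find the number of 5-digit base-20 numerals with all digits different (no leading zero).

The leading digit has 19 choices (anything but zero); the next has 19 (anything but the first), then 18, and so on, one fewer each time.
Total: 19 x 19 x 18 x 17 x 16.

Final answer: 1767456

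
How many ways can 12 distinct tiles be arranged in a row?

The number of ways to arrange 12 distinct objects is 12!.

Final answer: 12! = 479001600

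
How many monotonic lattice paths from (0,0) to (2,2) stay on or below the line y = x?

Total monotonic paths to (2,2): C(4,2) = 6.
A path is bad iff it touches y = x + 1; reflecting its initial segment maps bad paths bijectively onto all paths to (1,3), of which there are C(4,3) = 4.
Valid Dyck paths: 6 - 4.
(These counts are the Catalan numbers.)

Final answer: C_{2} = 2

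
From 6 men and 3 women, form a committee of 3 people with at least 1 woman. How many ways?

Sum over valid woman counts:
C(3,1)C(6,2) = 45
C(3,2)C(6,1) = 18
C(3,3)C(6,0) = 1
Total: 45 + 18 + 1.

Final answer: 64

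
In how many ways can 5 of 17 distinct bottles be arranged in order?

P(17,5) = 17!/(17-5)! = 17!/12!.

Final answer: P(17,5) = 742560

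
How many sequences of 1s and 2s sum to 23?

Condition on the final move: it is a 1-step (f(n-1) ways to get there) or a 2-step (f(n-2) ways), so f(n) = f(n-1) + f(n-2), with f(1)=1, f(2)=2.
Computing successive values: f(1)=1, f(2)=2, f(3)=3, f(4)=5, f(5)=8, f(6)=13, f(7)=21, f(8)=34, f(9)=55, f(10)=89, f(11)=144, f(12)=233, f(13)=377, f(14)=610, f(15)=987, f(16)=1597, f(17)=2584, f(18)=4181, f(19)=6765, f(20)=10946, f(21)=17711, f(22)=28657, f(23)=46368.

Final answer: 46368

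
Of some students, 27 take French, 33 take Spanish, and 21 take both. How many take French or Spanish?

|A union B| = |A| + |B| - |A intersect B| = 27 + 33 - 21.

Final answer: 39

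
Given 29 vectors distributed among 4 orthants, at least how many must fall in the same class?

By pigeonhole with 29 objects and 4 categories: ceiling(29/4).

Final answer: 8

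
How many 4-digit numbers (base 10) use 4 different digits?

First digit: 9 (not 0). Second: 9 (not first). Third: 8, etc.
Total: 9 x 9 x 8 x 7.

Final answer: 4536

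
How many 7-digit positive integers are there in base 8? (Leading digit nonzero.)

In base 8, the leading digit has 7 choices (1..7); each of the remaining 6 digits has 8 choices.
Total: 7 x 8^6.

Final answer: 1835008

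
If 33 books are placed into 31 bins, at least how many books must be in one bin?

By the pigeonhole principle: ceiling(33/31).

Final answer: 2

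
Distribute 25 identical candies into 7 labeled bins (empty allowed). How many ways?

Stars and bars: C(n+k-1, k-1) = C(31,6).

Final answer: C(31,6) = 736281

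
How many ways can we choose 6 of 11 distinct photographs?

C(11,6) = 11!/(6! x 5!).

Final answer: \binom{11}{6} = 462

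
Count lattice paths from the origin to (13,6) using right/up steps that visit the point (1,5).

Paths (0,0)->(1,5): C(6,5) = 6.
Paths (1,5)->(13,6): C(13,1) = 13.
By multiplication principle: 6 x 13.

Final answer: 78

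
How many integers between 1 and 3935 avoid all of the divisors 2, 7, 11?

|div by 2|=1967, |div by 7|=562, |div by 11|=357.
|div by 2&7|=281, |div by 2&11|=178, |div by 7&11|=51, |div by all|=25.
By inclusion-exclusion, divisible by at least one: 1967+562+357-281-178-51+25 = 2401.
Not divisible by any: 3935 - 2401.

Final answer: 1534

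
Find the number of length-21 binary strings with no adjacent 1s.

A valid string ends in 0 (append to any length-(n-1) valid string) or in 01 (append to any length-(n-2) valid string), so a(n) = a(n-1) + a(n-2) with a(1)=2, a(2)=3.
Building up term by term: a(1)=2, a(2)=3, a(3)=5, a(4)=8, a(5)=13, a(6)=21, a(7)=34, a(8)=55, a(9)=89, a(10)=144, a(11)=233, a(12)=377, a(13)=610, a(14)=987, a(15)=1597, a(16)=2584, a(17)=4181, a(18)=6765, a(19)=10946, a(20)=17711, a(21)=28657.

Final answer: 28657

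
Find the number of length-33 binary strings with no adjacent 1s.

Let a(n) count valid strings. If the last bit is 0 the prefix is any valid string of length n-1; if it is 1 the string must end in 01 with a valid prefix of length n-2. So a(n) = a(n-1) + a(n-2), a(1)=2, a(2)=3.
Computing successive values: a(1)=2, a(2)=3, a(3)=5, a(4)=8, a(5)=13, a(6)=21, a(7)=34, a(8)=55, a(9)=89, a(10)=144, a(11)=233, a(12)=377, a(13)=610, a(14)=987, a(15)=1597, a(16)=2584, a(17)=4181, a(18)=6765, a(19)=10946, a(20)=17711, a(21)=28657, a(22)=46368, a(23)=75025, a(24)=121393, a(25)=196418, a(26)=317811, a(27)=514229, a(28)=832040, a(29)=1346269, a(30)=2178309, a(31)=3524578, a(32)=5702887, a(33)=9227465.

Final answer: 9227465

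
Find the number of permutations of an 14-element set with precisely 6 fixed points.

Choose which 6 elements are fixed: C(14,6) = 3003.
Derange the remaining 8 using D(j) = (j-1)(D(j-1) + D(j-2)), D(0)=1, D(1)=0: D(2)=1, D(3)=2, D(4)=9, D(5)=44, D(6)=265, D(7)=1854, D(8)=14833.
Total: 3003 x 14833.

Final answer: C(14,6) D(8) = 44543499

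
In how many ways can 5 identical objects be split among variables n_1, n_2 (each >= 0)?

Stars and bars with 5 stars and 1 bars:
C(5+2-1, 2-1) = C(6,1).

Final answer: C(6,1) = 6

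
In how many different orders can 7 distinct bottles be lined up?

The number of ways to arrange 7 distinct objects is 7!.

Final answer: 7! = 5040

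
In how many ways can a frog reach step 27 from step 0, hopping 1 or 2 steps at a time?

Let f(n) count the ways. The last step is size 1 or 2, so f(n) = f(n-1) + f(n-2) with f(1)=1, f(2)=2.
Iterating the recurrence: f(1)=1, f(2)=2, f(3)=3, f(4)=5, f(5)=8, f(6)=13, f(7)=21, f(8)=34, f(9)=55, f(10)=89, f(11)=144, f(12)=233, f(13)=377, f(14)=610, f(15)=987, f(16)=1597, f(17)=2584, f(18)=4181, f(19)=6765, f(20)=10946, f(21)=17711, f(22)=28657, f(23)=46368, f(24)=75025, f(25)=121393, f(26)=196418, f(27)=317811.

Final answer: 317811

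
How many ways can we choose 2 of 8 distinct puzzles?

C(8,2) = 8!/(2! x (8-2)!).

Final answer: C(8,2) = 28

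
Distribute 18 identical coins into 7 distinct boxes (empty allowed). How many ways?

Stars and bars: C(n+k-1, k-1) = C(24,6).

Final answer: C(24,6) = 134596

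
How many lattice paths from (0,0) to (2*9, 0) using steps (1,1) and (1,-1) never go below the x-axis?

Total monotonic paths to (9,9): C(18,9) = 48620.
A path is bad iff it touches y = x + 1; reflecting its initial segment maps bad paths bijectively onto all paths to (8,10), of which there are C(18,10) = 43758.
Valid Dyck paths: 48620 - 43758.
(Check: C(18,9) - C(18,10) = C(18,9)/10, the Catalan number C_{9}.)

Final answer: C_{9} = 4862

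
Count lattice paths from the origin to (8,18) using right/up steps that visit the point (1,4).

Paths (0,0)->(1,4): C(5,4) = 5.
Paths (1,4)->(8,18): C(21,14) = 116280.
By multiplication principle: 5 x 116280.

Final answer: 581400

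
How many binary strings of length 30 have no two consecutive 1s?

A valid string ends in 0 (append to any length-(n-1) valid string) or in 01 (append to any length-(n-2) valid string), so a(n) = a(n-1) + a(n-2) with a(1)=2, a(2)=3.
Computing successive values: a(1)=2, a(2)=3, a(3)=5, a(4)=8, a(5)=13, a(6)=21, a(7)=34, a(8)=55, a(9)=89, a(10)=144, a(11)=233, a(12)=377, a(13)=610, a(14)=987, a(15)=1597, a(16)=2584, a(17)=4181, a(18)=6765, a(19)=10946, a(20)=17711, a(21)=28657, a(22)=46368, a(23)=75025, a(24)=121393, a(25)=196418, a(26)=317811, a(27)=514229, a(28)=832040, a(29)=1346269, a(30)=2178309.

Final answer: 2178309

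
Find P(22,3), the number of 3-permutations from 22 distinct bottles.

P(22,3) = 22!/(22-3)! = 22!/19!.

Final answer: P(22,3) = 9240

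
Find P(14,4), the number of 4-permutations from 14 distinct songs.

P(14,4) = 14!/(14-4)! = 14!/10!.

Final answer: P(14,4) = 24024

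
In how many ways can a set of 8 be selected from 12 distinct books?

C(12,8) = 12!/(8! x 4!).

Final answer: \binom{12}{8} = 495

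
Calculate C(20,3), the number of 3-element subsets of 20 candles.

C(20,3) = 20!/(3! x (20-3)!).

Final answer: C(20,3) = 1140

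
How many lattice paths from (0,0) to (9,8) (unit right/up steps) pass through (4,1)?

Paths (0,0)->(4,1): C(5,1) = 5.
Paths (4,1)->(9,8): C(12,7) = 792.
By multiplication principle: 5 x 792.

Final answer: 3960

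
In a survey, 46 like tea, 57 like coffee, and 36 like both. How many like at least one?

|A union B| = |A| + |B| - |A intersect B| = 46 + 57 - 36.

Final answer: 67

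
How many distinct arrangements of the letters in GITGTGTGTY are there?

Letters (G:4, I:1, T:4, Y:1). Total letters: 10.
Permutations = 10!/(4! x 4!).

Final answer: 6300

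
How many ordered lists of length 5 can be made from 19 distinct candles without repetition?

P(19,5) = 19!/(19-5)! = 19!/14!.

Final answer: P(19,5) = 1395360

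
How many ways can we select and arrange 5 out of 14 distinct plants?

P(14,5) = 14!/(14-5)! = 14!/9!.

Final answer: P(14,5) = 240240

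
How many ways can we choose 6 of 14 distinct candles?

C(14,6) = 14!/(6! x 8!).

Final answer: \binom{14}{6} = 3003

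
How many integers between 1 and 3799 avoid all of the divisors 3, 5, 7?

|div by 3|=1266, |div by 5|=759, |div by 7|=542.
|div by 3&5|=253, |div by 3&7|=180, |div by 5&7|=108, |div by all|=36.
By inclusion-exclusion, divisible by at least one: 1266+759+542-253-180-108+36 = 2062.
Not divisible by any: 3799 - 2062.

Final answer: 1737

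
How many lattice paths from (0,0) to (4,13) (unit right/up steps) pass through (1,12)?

Paths (0,0)->(1,12): C(13,12) = 13.
Paths (1,12)->(4,13): C(4,1) = 4.
By multiplication principle: 13 x 4.

Final answer: 52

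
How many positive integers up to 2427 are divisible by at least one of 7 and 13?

Multiples of 7: 346. Multiples of 13: 186. Of both (lcm=91): 26.
By inclusion-exclusion: 346 + 186 - 26.

Final answer: 506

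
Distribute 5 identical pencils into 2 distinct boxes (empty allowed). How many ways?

Stars and bars: C(n+k-1, k-1) = C(6,1).

Final answer: C(6,1) = 6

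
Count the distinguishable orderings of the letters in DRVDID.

Letters (D:3, I:1, R:1, V:1). Total letters: 6.
Permutations = 6!/(3!).

Final answer: 120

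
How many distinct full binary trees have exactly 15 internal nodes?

This is a standard Catalan-number count: the answer is C_n. Here n = 15.
C_n = C(2n,n) - C(2n,n+1), so C_{15} = C(30,15) - C(30,16) = 155117520 - 145422675.

Final answer: C_{15} = 9694845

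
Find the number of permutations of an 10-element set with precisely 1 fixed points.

Choose which 1 elements are fixed: C(10,1) = 10.
Derange the remaining 9 using D(j) = (j-1)(D(j-1) + D(j-2)), D(0)=1, D(1)=0: D(2)=1, D(3)=2, D(4)=9, D(5)=44, D(6)=265, D(7)=1854, D(8)=14833, D(9)=133496.
Total: 10 x 133496.

Final answer: C(10,1) D(9) = 1334960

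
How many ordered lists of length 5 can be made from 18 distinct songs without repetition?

P(18,5) = 18!/(18-5)! = 18!/13!.

Final answer: P(18,5) = 1028160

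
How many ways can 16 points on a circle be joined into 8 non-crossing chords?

This is counted by the nth Catalan number C_n. Here n = 16/2 = 8.
C_n = C(2n,n)/(n+1), so C_{8} = C(16,8)/9 = 12870/9.

Final answer: C_{8} = 1430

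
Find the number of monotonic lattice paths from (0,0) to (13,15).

Each path has 13 right steps and 15 up steps in some order (28 steps total).
Choose which 15 of the 28 steps are up: C(28,15).

Final answer: C(28,15) = 37442160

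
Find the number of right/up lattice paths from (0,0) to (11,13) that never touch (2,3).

Total paths to (11,13): C(24,13) = 2496144.
Paths through (2,3): C(5,3) x C(19,10) = 923780.
Avoiding (2,3): 2496144 - 923780.

Final answer: 1572364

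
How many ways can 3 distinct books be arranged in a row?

The number of ways to arrange 3 distinct objects is 3!.

Final answer: 3! = 6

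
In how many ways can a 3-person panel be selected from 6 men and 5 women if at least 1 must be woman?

Sum over valid woman counts:
C(5,1)C(6,2) = 75
C(5,2)C(6,1) = 60
C(5,3)C(6,0) = 10
Total: 75 + 60 + 10.

Final answer: 145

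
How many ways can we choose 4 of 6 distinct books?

C(6,4) = 6!/(4! x (6-4)!).

Final answer: C(6,4) = 15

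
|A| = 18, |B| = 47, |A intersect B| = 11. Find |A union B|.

|A union B| = |A| + |B| - |A intersect B| = 18 + 47 - 11.

Final answer: 54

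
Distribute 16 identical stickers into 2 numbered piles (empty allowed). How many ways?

Stars and bars: C(n+k-1, k-1) = C(17,1).

Final answer: C(17,1) = 17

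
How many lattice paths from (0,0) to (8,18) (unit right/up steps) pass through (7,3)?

Paths (0,0)->(7,3): C(10,3) = 120.
Paths (7,3)->(8,18): C(16,15) = 16.
By multiplication principle: 120 x 16.

Final answer: 1920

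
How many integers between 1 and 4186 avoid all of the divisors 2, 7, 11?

|div by 2|=2093, |div by 7|=598, |div by 11|=380.
|div by 2&7|=299, |div by 2&11|=190, |div by 7&11|=54, |div by all|=27.
By inclusion-exclusion, divisible by at least one: 2093+598+380-299-190-54+27 = 2555.
Not divisible by any: 4186 - 2555.

Final answer: 1631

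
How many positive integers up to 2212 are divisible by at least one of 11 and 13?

Multiples of 11: 201. Multiples of 13: 170. Of both (lcm=143): 15.
By inclusion-exclusion: 201 + 170 - 15.

Final answer: 356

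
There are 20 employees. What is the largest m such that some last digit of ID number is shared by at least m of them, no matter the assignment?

There are 10 possible values for last digit of ID number. With 20 employees and 10 categories, by pigeonhole: ceiling(20/10).

Final answer: 2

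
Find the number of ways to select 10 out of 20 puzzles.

C(20,10) = 20!/(10! x 10!).

Final answer: \binom{20}{10} = 184756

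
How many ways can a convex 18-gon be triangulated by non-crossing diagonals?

This is counted by the nth Catalan number C_n. Here n = 18 - 2 = 16.
Using C_0 = 1 and C_(k+1) = C_k x 2(2k+1)/(k+2), build up term by term: C_1=1, C_2=2, C_3=5, C_4=14, C_5=42, C_6=132, C_7=429, C_8=1430, C_9=4862, C_10=16796, C_11=58786, C_12=208012, C_13=742900, C_14=2674440, C_15=9694845, C_16=35357670.

Final answer: C_{16} = 35357670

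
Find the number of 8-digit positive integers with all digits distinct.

First digit: 9 (not 0). Second: 9 (not first). Third: 8, etc.
Total: 9 x 9 x 8 x 7 x 6 x 5 x 4 x 3.

Final answer: 1632960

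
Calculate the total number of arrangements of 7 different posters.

The number of ways to arrange 7 distinct objects is 7!.

Final answer: 7! = 5040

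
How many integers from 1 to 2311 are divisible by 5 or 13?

Multiples of 5: 462. Multiples of 13: 177. Of both (lcm=65): 35.
By inclusion-exclusion: 462 + 177 - 35.

Final answer: 604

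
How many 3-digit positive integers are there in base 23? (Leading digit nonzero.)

These are the integers in [23^2, 23^3), so the count is 23^3 - 23^2 = 22 x 23^2.

Final answer: 11638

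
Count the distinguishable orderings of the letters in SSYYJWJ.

Letters (J:2, S:2, W:1, Y:2). Total letters: 7.
Permutations = 7!/(2! x 2! x 2!).

Final answer: 630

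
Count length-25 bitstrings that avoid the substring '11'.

Let a(n) count valid strings. If the last bit is 0 the prefix is any valid string of length n-1; if it is 1 the string must end in 01 with a valid prefix of length n-2. So a(n) = a(n-1) + a(n-2), a(1)=2, a(2)=3.
Building up term by term: a(1)=2, a(2)=3, a(3)=5, a(4)=8, a(5)=13, a(6)=21, a(7)=34, a(8)=55, a(9)=89, a(10)=144, a(11)=233, a(12)=377, a(13)=610, a(14)=987, a(15)=1597, a(16)=2584, a(17)=4181, a(18)=6765, a(19)=10946, a(20)=17711, a(21)=28657, a(22)=46368, a(23)=75025, a(24)=121393, a(25)=196418.

Final answer: 196418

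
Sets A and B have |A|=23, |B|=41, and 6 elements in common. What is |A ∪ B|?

|A union B| = |A| + |B| - |A intersect B| = 23 + 41 - 6.

Final answer: 58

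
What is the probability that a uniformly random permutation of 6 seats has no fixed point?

D(n) = (n-1)(D(n-1) + D(n-2)), D(0)=1, D(1)=0.
Building up: D(2)=1, D(3)=2, D(4)=9, D(5)=44, D(6)=265.
Total arrangements: 6! = 720.
Probability = D(6)/6! = 53/144.

Final answer: D(6)/6! = 265/720 = 0.368056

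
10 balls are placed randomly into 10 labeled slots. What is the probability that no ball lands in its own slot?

D(n) = (n-1)(D(n-1) + D(n-2)), D(0)=1, D(1)=0.
Building up: D(2)=1, D(3)=2, D(4)=9, D(5)=44, D(6)=265, D(7)=1854, D(8)=14833, D(9)=133496, D(10)=1334961.
Total arrangements: 10! = 3628800.
Probability = D(10)/10! = 16481/44800.

Final answer: D(10)/10! = 1334961/3628800 = 0.367879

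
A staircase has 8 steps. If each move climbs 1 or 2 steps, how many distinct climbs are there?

Condition on the final move: it is a 1-step (f(n-1) ways to get there) or a 2-step (f(n-2) ways), so f(n) = f(n-1) + f(n-2), with f(1)=1, f(2)=2.
Computing successive values: f(1)=1, f(2)=2, f(3)=3, f(4)=5, f(5)=8, f(6)=13, f(7)=21, f(8)=34.

Final answer: 34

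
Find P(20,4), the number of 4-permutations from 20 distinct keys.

P(20,4) = 20!/(20-4)! = 20!/16!.

Final answer: P(20,4) = 116280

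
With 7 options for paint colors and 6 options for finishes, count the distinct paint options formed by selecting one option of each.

By the multiplication principle: 7 x 6.

Final answer: 42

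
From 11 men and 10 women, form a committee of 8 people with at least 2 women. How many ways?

Sum over valid woman counts:
C(10,2)C(11,6) = 20790
C(10,3)C(11,5) = 55440
C(10,4)C(11,4) = 69300
C(10,5)C(11,3) = 41580
C(10,6)C(11,2) = 11550
C(10,7)C(11,1) = 1320
C(10,8)C(11,0) = 45
Total: 20790 + 55440 + 69300 + 41580 + 11550 + 1320 + 45.

Final answer: 200025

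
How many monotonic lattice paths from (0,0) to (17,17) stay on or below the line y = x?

Total monotonic paths to (17,17): C(34,17) = 2333606220.
Reflecting each bad path at its first crossing gives a bijection with paths to (16,18): C(34,18) = 2203961430.
Valid Dyck paths: 2333606220 - 2203961430.
(This is the Catalan number C_{17}.)

Final answer: C_{17} = 129644790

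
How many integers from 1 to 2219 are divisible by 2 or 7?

Multiples of 2: 1109. Multiples of 7: 317. Of both (lcm=14): 158.
By inclusion-exclusion: 1109 + 317 - 158.

Final answer: 1268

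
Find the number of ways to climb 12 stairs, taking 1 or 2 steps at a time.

Let f(n) count the ways. The last step is size 1 or 2, so f(n) = f(n-1) + f(n-2) with f(1)=1, f(2)=2.
Computing successive values: f(1)=1, f(2)=2, f(3)=3, f(4)=5, f(5)=8, f(6)=13, f(7)=21, f(8)=34, f(9)=55, f(10)=89, f(11)=144, f(12)=233.

Final answer: 233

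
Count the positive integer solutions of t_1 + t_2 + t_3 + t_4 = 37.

Substitute t'_i = t_i - 1 (so t'_i >= 0). Then sum t'_i = 37 - 4 = 33.
Stars and bars: C(33+4-1, 4-1) = C(36,3).

Final answer: C(36,3) = 7140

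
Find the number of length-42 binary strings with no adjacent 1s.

A valid string ends in 0 (append to any length-(n-1) valid string) or in 01 (append to any length-(n-2) valid string), so a(n) = a(n-1) + a(n-2) with a(1)=2, a(2)=3.
Building up term by term: a(1)=2, a(2)=3, a(3)=5, a(4)=8, a(5)=13, a(6)=21, a(7)=34, a(8)=55, a(9)=89, a(10)=144, a(11)=233, a(12)=377, a(13)=610, a(14)=987, a(15)=1597, a(16)=2584, a(17)=4181, a(18)=6765, a(19)=10946, a(20)=17711, a(21)=28657, a(22)=46368, a(23)=75025, a(24)=121393, a(25)=196418, a(26)=317811, a(27)=514229, a(28)=832040, a(29)=1346269, a(30)=2178309, a(31)=3524578, a(32)=5702887, a(33)=9227465, a(34)=14930352, a(35)=24157817, a(36)=39088169, a(37)=63245986, a(38)=102334155, a(39)=165580141, a(40)=267914296, a(41)=433494437, a(42)=701408733.

Final answer: 701408733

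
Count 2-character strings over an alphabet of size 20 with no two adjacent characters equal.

First character: 20 choices. Each subsequent: 19 choices (must differ from the previous one).
Total: 20 x 19^1.

Final answer: 20 x 19^{1} = 380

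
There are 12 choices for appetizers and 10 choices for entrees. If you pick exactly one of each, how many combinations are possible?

By the multiplication principle: 12 x 10.

Final answer: 120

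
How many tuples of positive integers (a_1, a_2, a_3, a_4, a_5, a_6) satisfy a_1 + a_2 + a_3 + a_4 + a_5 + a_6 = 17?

Substitute a'_i = a_i - 1 (so a'_i >= 0). Then sum a'_i = 17 - 6 = 11.
Stars and bars: C(11+6-1, 6-1) = C(16,5).

Final answer: C(16,5) = 4368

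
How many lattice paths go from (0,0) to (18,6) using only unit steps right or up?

Each path has 18 right steps and 6 up steps in some order (24 steps total).
Choose which 6 of the 24 steps are up: C(24,6).

Final answer: C(24,6) = 134596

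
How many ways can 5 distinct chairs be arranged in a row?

The number of ways to arrange 5 distinct objects is 5!.

Final answer: 5! = 120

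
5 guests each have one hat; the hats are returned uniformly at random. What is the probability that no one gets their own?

Use the recurrence D(n) = (n-1)(D(n-1) + D(n-2)) with D(0)=1, D(1)=0.
Building up: D(2)=1, D(3)=2, D(4)=9, D(5)=44.
Total arrangements: 5! = 120.
Probability = D(5)/5! = 11/30.

Final answer: D(5)/5! = 44/120 = 0.366667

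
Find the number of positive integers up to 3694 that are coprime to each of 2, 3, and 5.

|div by 2|=1847, |div by 3|=1231, |div by 5|=738.
|div by 2&3|=615, |div by 2&5|=369, |div by 3&5|=246, |div by all|=123.
By inclusion-exclusion, divisible by at least one: 1847+1231+738-615-369-246+123 = 2709.
Not divisible by any: 3694 - 2709.

Final answer: 985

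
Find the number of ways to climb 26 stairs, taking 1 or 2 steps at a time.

Let f(n) be the number of climbs. Removing the last move (1 or 2 steps) gives f(n) = f(n-1) + f(n-2); base cases f(1)=1, f(2)=2.
Iterating the recurrence: f(1)=1, f(2)=2, f(3)=3, f(4)=5, f(5)=8, f(6)=13, f(7)=21, f(8)=34, f(9)=55, f(10)=89, f(11)=144, f(12)=233, f(13)=377, f(14)=610, f(15)=987, f(16)=1597, f(17)=2584, f(18)=4181, f(19)=6765, f(20)=10946, f(21)=17711, f(22)=28657, f(23)=46368, f(24)=75025, f(25)=121393, f(26)=196418.

Final answer: 196418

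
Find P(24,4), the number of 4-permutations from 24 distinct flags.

P(24,4) = 24!/(24-4)! = 24!/20!.

Final answer: P(24,4) = 255024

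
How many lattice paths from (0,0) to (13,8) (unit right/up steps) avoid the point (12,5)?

Total paths to (13,8): C(21,8) = 203490.
Paths through (12,5): C(17,5) x C(4,3) = 24752.
Avoiding (12,5): 203490 - 24752.

Final answer: 178738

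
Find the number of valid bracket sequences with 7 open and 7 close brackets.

This is counted by the nth Catalan number C_n. Here n = 7 (pairs).
C_n = C(2n,n)/(n+1), so C_{7} = C(14,7)/8 = 3432/8.

Final answer: C_{7} = 429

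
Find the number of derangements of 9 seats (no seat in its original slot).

Use the recurrence D(n) = (n-1)(D(n-1) + D(n-2)) with D(0)=1, D(1)=0.
D(2) = 1 x (0 + 1) = 1
D(3) = 2 x (1 + 0) = 2
D(4) = 3 x (2 + 1) = 9
D(5) = 4 x (9 + 2) = 44
D(6) = 5 x (44 + 9) = 265
D(7) = 6 x (265 + 44) = 1854
D(8) = 7 x (1854 + 265) = 14833
D(9) = 8 x (D(8) + D(7)) = 8 x (14833 + 1854)

Final answer: D(9) = 133496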